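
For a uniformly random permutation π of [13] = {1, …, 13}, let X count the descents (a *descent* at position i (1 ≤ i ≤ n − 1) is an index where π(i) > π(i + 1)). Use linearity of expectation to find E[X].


Write X = Σ X_I over i = 1, …, 12, with X_I the indicator of one descent.
There are 12 indicators.
For each fixed i, the pair (π(i), π(i+1)) is a uniformly random ordered pair of distinct values from {1, …, 13}; by symmetry P[π(i) > π(i+1)] = 1/2.
By linearity: E[X] = 12 · (1/2) = (13 − 1) · (1/2) = 6 ≈ 6.000.

E[X] = 6 = 6.000.


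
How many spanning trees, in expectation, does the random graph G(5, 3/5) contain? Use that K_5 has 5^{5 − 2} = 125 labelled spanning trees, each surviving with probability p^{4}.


K_5 has 5^{5 − 2} = 125 labelled spanning trees.
For each such spanning tree H, let X_H = 1 if all 4 edges of H are present in G. Then P[X_H = 1] = p^{4} = (3/5)^{4} = 81/625.
Summing the indicators: E[X] = Σ_H E[X_H] = 125 · p^{4} = 125 · 81/625 = 81/5.
Numerically: E[X] ≈ 16.2.

E[X] = 125 · (3/5)^{4} = 81/5 ≈ 16.2.


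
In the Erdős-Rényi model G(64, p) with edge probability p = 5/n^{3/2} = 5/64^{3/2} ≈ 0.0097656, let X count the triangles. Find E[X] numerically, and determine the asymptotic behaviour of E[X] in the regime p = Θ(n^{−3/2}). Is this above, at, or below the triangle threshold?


Number of potential triangles: C(64, 3) = 41664.
Each occurs with probability p³ ≈ (0.0097656)³ ≈ 9.3132257e-07.
By linearity: E[X] = C(64, 3)·p³ ≈ 41664 · 9.3132257e-07 ≈ 0.03880.
Since α = 3/2 > 1, p = c/n^{3/2} = o(1/n) is below the triangle threshold p ~ 1/n. Asymptotically E[X] ~ (c³/6)·n^{3(1−α)} = (5³/6)·n^{-1.5} → 0, so by Markov's inequality G has no triangles w.h.p.

E[X] ≈ 0.03880; in regime p = Θ(1/n^{3/2}) E[X] tends to 0 (below the triangle threshold p ~ 1/n).


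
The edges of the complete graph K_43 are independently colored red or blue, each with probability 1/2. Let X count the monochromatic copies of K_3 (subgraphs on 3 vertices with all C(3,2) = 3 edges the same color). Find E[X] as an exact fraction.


Let X = Σ_S X_S over the C(43, 3) = 12341 subsets S of size 3, where X_S = 1 if the K_3 on S is monochromatic.
For a fixed S, the K_3 on S has C(3, 2) = 3 edges. P[all 3 edges red] = (1/2)^3, and likewise for blue, so P[monochromatic] = 2·(1/2)^3 = 2^{1 − 3} = 1/4.
Summing: E[X] = C(43, 3) · 2^{1 − 3} = 12341 · 1/4 = 12341/4.
Numerically: E[X] ≈ 3085.250000.

E[X] = C(43,3)·2^(1−C(3,2)) = 12341/4 ≈ 3085.250000.


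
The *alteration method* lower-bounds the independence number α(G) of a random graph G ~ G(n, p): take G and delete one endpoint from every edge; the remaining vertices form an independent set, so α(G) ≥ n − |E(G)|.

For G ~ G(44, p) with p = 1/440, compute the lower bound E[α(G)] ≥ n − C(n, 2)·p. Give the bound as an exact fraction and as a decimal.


E[|E(G)|] = C(44, 2)·p = 946 · (1/440) = 43/20.
E[α(G)] ≥ n − E[|E(G)|] = 44 − 43/20 = 837/20.
Numerically: ≈ 41.8500.
(This is only a lower bound; the true E[α(G)] may be larger.)

E[α(G)] ≥ 837/20 ≈ 41.8500.


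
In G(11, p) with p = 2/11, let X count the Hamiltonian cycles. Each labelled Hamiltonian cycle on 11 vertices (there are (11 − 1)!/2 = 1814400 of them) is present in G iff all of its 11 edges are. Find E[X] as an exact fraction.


K_11 has (11 − 1)!/2 = 1814400 labelled Hamiltonian cycles.
For each such Hamiltonian cycle H, let X_H = 1 if all 11 edges of H are present in G. Then P[X_H = 1] = p^{11} = (2/11)^{11} = 2048/285311670611.
By linearity of expectation: E[X] = Σ_H E[X_H] = 1814400 · p^{11} = 1814400 · 2048/285311670611 = 3715891200/285311670611.
Numerically: E[X] ≈ 0.01302.

E[X] = 1814400 · (2/11)^{11} = 3715891200/285311670611 ≈ 0.01302.


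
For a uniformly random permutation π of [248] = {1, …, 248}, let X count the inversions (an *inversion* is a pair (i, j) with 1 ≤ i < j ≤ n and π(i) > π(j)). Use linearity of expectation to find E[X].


Write X = Σ X_I over the C(248, 2) = 30628 pairs i < j, with X_I the indicator of one inversion.
There are 30628 indicators.
For each fixed pair i < j, the values π(i) and π(j) are two distinct elements of {1, …, 248} in uniformly random order; by symmetry P[π(i) > π(j)] = 1/2.
By linearity: E[X] = 30628 · (1/2) = C(248, 2) · (1/2) = 30628/2 = 15314 ≈ 15314.000000.

E[X] = 15314 = 15314.000000.


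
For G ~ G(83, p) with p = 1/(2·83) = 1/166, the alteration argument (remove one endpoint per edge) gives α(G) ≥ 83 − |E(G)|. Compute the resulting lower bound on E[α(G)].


E[|E(G)|] = C(83, 2)·p = 3403 · (1/166) = 41/2.
E[α(G)] ≥ n − E[|E(G)|] = 83 − 41/2 = 125/2.
Numerically: ≈ 62.5000.
(This is only a lower bound; the true E[α(G)] may be larger.)

E[α(G)] ≥ 125/2 ≈ 62.5000.


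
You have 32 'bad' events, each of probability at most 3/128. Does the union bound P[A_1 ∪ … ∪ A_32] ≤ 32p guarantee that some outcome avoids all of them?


Union bound: P[∪_{i=1}^{32} A_i] ≤ Σ_i P[A_i] ≤ 32·p = 32·(3/128) = 3/4.
Numerically: 3/4 ≈ 0.75000.
Is 3/4 < 1? YES.
Since P[∪ A_i] ≤ 3/4 < 1, the complement has P[∩ A_i^c] ≥ 1 − 3/4 = 1/4 > 0, so some outcome avoids every A_i.

32·p = 3/4 ≈ 0.75000; existence CERTIFIED by the union bound.


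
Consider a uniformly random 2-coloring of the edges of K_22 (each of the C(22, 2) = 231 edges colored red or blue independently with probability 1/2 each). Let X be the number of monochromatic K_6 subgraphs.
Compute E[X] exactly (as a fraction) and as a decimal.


Let X = Σ_S X_S over the C(22, 6) = 74613 subsets S of size 6, where X_S = 1 if the K_6 on S is monochromatic.
For a fixed S, the K_6 on S has C(6, 2) = 15 edges. P[all 15 edges red] = (1/2)^15, and likewise for blue, so P[monochromatic] = 2·(1/2)^15 = 2^{1 − 15} = 1/16384.
By linearity: E[X] = C(22, 6) · 2^{1 − 15} = 74613 · 1/16384 = 74613/16384.
Numerically: E[X] ≈ 4.55402.

E[X] = C(22,6)·2^(1−C(6,2)) = 74613/16384 ≈ 4.55402.


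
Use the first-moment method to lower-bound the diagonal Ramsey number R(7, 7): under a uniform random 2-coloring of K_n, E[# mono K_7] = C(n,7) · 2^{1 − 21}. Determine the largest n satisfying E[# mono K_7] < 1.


We need C(n, 7) · 2^{1 − 21} < 1, i.e. C(n, 7) < 2^{21 − 1} = 1048576.
Check values of n near the boundary:
  n = 24: C(24, 7) = 346104; 346104 < 1048576? YES
  n = 25: C(25, 7) = 480700; 480700 < 1048576? YES
  n = 26: C(26, 7) = 657800; 657800 < 1048576? YES
  n = 27: C(27, 7) = 888030; 888030 < 1048576? YES
  n = 28: C(28, 7) = 1184040; 1184040 < 1048576? NO
  n = 29: C(29, 7) = 1560780; 1560780 < 1048576? NO
The largest n with C(n, 7) < 1048576 is n = 27 (where E[X] = 444015/524288 ≈ 0.84689). Hence R(7, 7) > 27, i.e. R(7, 7) ≥ 28.

Largest n = 27; hence R(7, 7) > 27.


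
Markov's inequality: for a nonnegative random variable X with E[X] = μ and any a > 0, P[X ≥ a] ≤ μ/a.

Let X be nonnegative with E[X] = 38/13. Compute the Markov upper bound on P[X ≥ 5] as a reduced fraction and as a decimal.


μ = E[X] = 38/13, a = 5.
Markov: P[X ≥ 5] ≤ μ/a = (38/13)/5 = 38/65.
Numerically: ≈ 0.58462.
(Since a = 5 > μ = 2.92308, the bound 38/65 is < 1 and informative.)

P[X ≥ 5] ≤ 38/65 ≈ 0.58462.


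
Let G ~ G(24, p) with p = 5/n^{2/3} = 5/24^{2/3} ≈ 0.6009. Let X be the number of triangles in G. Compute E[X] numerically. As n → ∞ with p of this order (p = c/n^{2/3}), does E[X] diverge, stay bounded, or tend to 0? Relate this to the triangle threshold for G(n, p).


Number of potential triangles: C(24, 3) = 2024.
Each occurs with probability p³ ≈ (0.6009)³ ≈ 2.170139e-01.
By linearity: E[X] = C(24, 3)·p³ ≈ 2024 · 2.170139e-01 ≈ 439.2361.
Since α = 2/3 < 1, p = c/n^{2/3} ≫ 1/n is above the triangle threshold p ~ 1/n. Asymptotically E[X] ~ (c³/6)·n^{3(1−α)} = (5³/6)·n^{1} → ∞; triangles are abundant w.h.p.

E[X] ≈ 439.2361; in regime p = Θ(1/n^{2/3}) E[X] diverges (above the triangle threshold p ~ 1/n).


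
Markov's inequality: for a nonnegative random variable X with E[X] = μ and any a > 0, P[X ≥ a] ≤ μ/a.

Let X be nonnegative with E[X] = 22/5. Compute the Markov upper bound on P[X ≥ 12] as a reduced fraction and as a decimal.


μ = E[X] = 22/5, a = 12.
Markov: P[X ≥ 12] ≤ μ/a = (22/5)/12 = 11/30.
Numerically: ≈ 0.3667.
(Since a = 12 > μ = 4.4000, the bound 11/30 is < 1 and informative.)

P[X ≥ 12] ≤ 11/30 ≈ 0.3667.


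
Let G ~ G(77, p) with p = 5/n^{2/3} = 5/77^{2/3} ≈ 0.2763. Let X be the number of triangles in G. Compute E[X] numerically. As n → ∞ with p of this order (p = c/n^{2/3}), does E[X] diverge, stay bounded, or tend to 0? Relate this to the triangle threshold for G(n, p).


Number of potential triangles: C(77, 3) = 73150.
Each occurs with probability p³ ≈ (0.2763)³ ≈ 2.108281e-02.
By linearity: E[X] = C(77, 3)·p³ ≈ 73150 · 2.108281e-02 ≈ 1542.2078.
Since α = 2/3 < 1, p = c/n^{2/3} ≫ 1/n is above the triangle threshold p ~ 1/n. Asymptotically E[X] ~ (c³/6)·n^{3(1−α)} = (5³/6)·n^{1} → ∞; triangles are abundant w.h.p.

E[X] ≈ 1542.2078; in regime p = Θ(1/n^{2/3}) E[X] diverges (above the triangle threshold p ~ 1/n).


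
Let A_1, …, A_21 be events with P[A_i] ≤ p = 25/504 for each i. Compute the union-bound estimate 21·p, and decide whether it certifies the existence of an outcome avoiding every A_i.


Union bound: P[∪_{i=1}^{21} A_i] ≤ Σ_i P[A_i] ≤ 21·p = 21·(25/504) = 25/24.
Numerically: 25/24 ≈ 1.04167.
Is 25/24 < 1? NO.
Since the bound 25/24 is ≥ 1, the union bound is uninformative here; it does NOT by itself certify existence.

21·p = 25/24 ≈ 1.04167; existence NOT certified by the union bound.


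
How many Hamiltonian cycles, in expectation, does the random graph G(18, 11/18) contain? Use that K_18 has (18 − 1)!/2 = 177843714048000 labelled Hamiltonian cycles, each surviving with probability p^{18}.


K_18 has (18 − 1)!/2 = 177843714048000 labelled Hamiltonian cycles.
For each such Hamiltonian cycle H, let X_H = 1 if all 18 edges of H are present in G. Then P[X_H = 1] = p^{18} = (11/18)^{18} = 5559917313492231481/39346408075296537575424.
By linearity of expectation: E[X] = Σ_H E[X_H] = 177843714048000 · p^{18} = 177843714048000 · 5559917313492231481/39346408075296537575424 = 82786473808235140223154875/3294258113514384.
Numerically: E[X] ≈ 2.51305e+10.

E[X] = 177843714048000 · (11/18)^{18} = 82786473808235140223154875/3294258113514384 ≈ 2.51305e+10.


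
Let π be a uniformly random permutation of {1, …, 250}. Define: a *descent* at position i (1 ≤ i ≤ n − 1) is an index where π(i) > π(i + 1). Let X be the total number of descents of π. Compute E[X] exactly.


Write X = Σ X_I over i = 1, …, 249, with X_I the indicator of one descent.
There are 249 indicators.
For each fixed i, the pair (π(i), π(i+1)) is a uniformly random ordered pair of distinct values from {1, …, 250}; by symmetry P[π(i) > π(i+1)] = 1/2.
By linearity: E[X] = 249 · (1/2) = (250 − 1) · (1/2) = 249/2 ≈ 124.500000.

E[X] = 249/2 = 124.500000.


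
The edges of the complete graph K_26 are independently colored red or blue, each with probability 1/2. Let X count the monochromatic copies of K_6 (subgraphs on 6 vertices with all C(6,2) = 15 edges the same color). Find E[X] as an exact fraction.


Let X = Σ_S X_S over the C(26, 6) = 230230 subsets S of size 6, where X_S = 1 if the K_6 on S is monochromatic.
For a fixed S, the K_6 on S has C(6, 2) = 15 edges. P[all 15 edges red] = (1/2)^15, and likewise for blue, so P[monochromatic] = 2·(1/2)^15 = 2^{1 − 15} = 1/16384.
By linearity of expectation: E[X] = C(26, 6) · 2^{1 − 15} = 230230 · 1/16384 = 115115/8192.
Numerically: E[X] ≈ 14.05212.

E[X] = C(26,6)·2^(1−C(6,2)) = 115115/8192 ≈ 14.05212.


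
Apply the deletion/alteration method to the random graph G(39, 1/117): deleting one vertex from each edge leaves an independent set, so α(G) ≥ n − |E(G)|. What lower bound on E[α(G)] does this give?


E[|E(G)|] = C(39, 2)·p = 741 · (1/117) = 19/3.
E[α(G)] ≥ n − E[|E(G)|] = 39 − 19/3 = 98/3.
Numerically: ≈ 32.666667.
(This is only a lower bound; the true E[α(G)] may be larger.)

E[α(G)] ≥ 98/3 ≈ 32.666667.


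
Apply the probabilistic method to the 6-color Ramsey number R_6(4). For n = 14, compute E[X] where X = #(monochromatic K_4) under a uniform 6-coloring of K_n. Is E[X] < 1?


E[X] = C(14, 4) · 6^{1 − 6} = 1001 · 6^{−5} = 1001/7776.
As a reduced fraction: E[X] = 1001/7776 ≈ 0.12873.
Is E[X] < 1? YES.
Since E[X] < 1, there exists a 6-coloring of K_{14} with no monochromatic K_4; hence R_6(4) > 14.

E[X] = 1001/7776 ≈ 0.12873; E[X] < 1, so R_6(4) > 14.


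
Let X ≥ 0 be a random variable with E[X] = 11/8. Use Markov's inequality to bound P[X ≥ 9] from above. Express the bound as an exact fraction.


μ = E[X] = 11/8, a = 9.
Markov: P[X ≥ 9] ≤ μ/a = (11/8)/9 = 11/72.
Numerically: ≈ 0.152778.
(Since a = 9 > μ = 1.375000, the bound 11/72 is < 1 and informative.)

P[X ≥ 9] ≤ 11/72 ≈ 0.152778.


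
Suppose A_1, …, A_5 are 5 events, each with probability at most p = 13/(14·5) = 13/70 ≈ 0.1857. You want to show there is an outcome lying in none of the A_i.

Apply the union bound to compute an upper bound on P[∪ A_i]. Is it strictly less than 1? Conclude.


Union bound: P[∪_{i=1}^{5} A_i] ≤ Σ_i P[A_i] ≤ 5·p = 5·(13/70) = 13/14.
Numerically: 13/14 ≈ 0.9286.
Is 13/14 < 1? YES.
Since P[∪ A_i] ≤ 13/14 < 1, the complement has P[∩ A_i^c] ≥ 1 − 13/14 = 1/14 > 0, so some outcome avoids every A_i.

5·p = 13/14 ≈ 0.9286; existence CERTIFIED by the union bound.


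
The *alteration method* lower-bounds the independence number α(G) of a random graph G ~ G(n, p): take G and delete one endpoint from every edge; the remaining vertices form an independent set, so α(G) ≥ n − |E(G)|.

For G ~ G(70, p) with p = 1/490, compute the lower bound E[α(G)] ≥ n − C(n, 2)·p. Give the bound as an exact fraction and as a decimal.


E[|E(G)|] = C(70, 2)·p = 2415 · (1/490) = 69/14.
E[α(G)] ≥ n − E[|E(G)|] = 70 − 69/14 = 911/14.
Numerically: ≈ 65.07143.
(This is only a lower bound; the true E[α(G)] may be larger.)

E[α(G)] ≥ 911/14 ≈ 65.07143.


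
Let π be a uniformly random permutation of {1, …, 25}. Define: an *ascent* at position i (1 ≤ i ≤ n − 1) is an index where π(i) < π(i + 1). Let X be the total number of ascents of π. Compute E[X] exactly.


Write X = Σ X_I over i = 1, …, 24, with X_I the indicator of one ascent.
There are 24 indicators.
For each fixed i, the pair (π(i), π(i+1)) is a uniformly random ordered pair of distinct values from {1, …, 25}; by symmetry P[π(i) < π(i+1)] = 1/2.
By linearity: E[X] = 24 · (1/2) = (25 − 1) · (1/2) = 12 ≈ 12.0000.

E[X] = 12 = 12.0000.


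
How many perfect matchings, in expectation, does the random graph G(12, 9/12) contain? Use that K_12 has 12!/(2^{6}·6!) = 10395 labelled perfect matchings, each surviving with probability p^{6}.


K_12 has 12!/(2^{6}·6!) = 10395 labelled perfect matchings.
For each such perfect matching H, let X_H = 1 if all 6 edges of H are present in G. Then P[X_H = 1] = p^{6} = (3/4)^{6} = 729/4096.
By linearity of expectation: E[X] = Σ_H E[X_H] = 10395 · p^{6} = 10395 · 729/4096 = 7577955/4096.
Numerically: E[X] ≈ 1850.

E[X] = 10395 · (3/4)^{6} = 7577955/4096 ≈ 1850.


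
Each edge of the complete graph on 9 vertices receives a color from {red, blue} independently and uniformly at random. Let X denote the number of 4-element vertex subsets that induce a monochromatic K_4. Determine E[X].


Let X = Σ_S X_S over the C(9, 4) = 126 subsets S of size 4, where X_S = 1 if the K_4 on S is monochromatic.
For a fixed S, the K_4 on S has C(4, 2) = 6 edges. P[all 6 edges red] = (1/2)^6, and likewise for blue, so P[monochromatic] = 2·(1/2)^6 = 2^{1 − 6} = 1/32.
Summing: E[X] = C(9, 4) · 2^{1 − 6} = 126 · 1/32 = 63/16.
Numerically: E[X] ≈ 3.937500.

E[X] = C(9,4)·2^(1−C(4,2)) = 63/16 ≈ 3.937500.


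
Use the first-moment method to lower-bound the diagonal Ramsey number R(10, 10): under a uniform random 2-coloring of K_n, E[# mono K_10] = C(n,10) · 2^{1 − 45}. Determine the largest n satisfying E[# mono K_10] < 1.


We need C(n, 10) · 2^{1 − 45} < 1, i.e. C(n, 10) < 2^{45 − 1} = 17592186044416.
Check values of n near the boundary:
  n = 95: C(95, 10) = 10104934117421; 10104934117421 < 17592186044416? YES
  n = 96: C(96, 10) = 11279926456656; 11279926456656 < 17592186044416? YES
  n = 97: C(97, 10) = 12576469727536; 12576469727536 < 17592186044416? YES
  n = 98: C(98, 10) = 14005614014756; 14005614014756 < 17592186044416? YES
  n = 99: C(99, 10) = 15579278510796; 15579278510796 < 17592186044416? YES
  n = 100: C(100, 10) = 17310309456440; 17310309456440 < 17592186044416? YES
  n = 101: C(101, 10) = 19212541264840; 19212541264840 < 17592186044416? NO
The largest n with C(n, 10) < 17592186044416 is n = 100 (where E[X] = 2163788682055/2199023255552 ≈ 0.9840). Hence R(10, 10) > 100, i.e. R(10, 10) ≥ 101.

Largest n = 100; hence R(10, 10) > 100.


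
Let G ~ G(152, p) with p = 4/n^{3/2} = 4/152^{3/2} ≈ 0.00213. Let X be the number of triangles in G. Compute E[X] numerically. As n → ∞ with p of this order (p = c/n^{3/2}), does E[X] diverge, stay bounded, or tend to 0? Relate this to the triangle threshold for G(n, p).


Number of potential triangles: C(152, 3) = 573800.
Each occurs with probability p³ ≈ (0.00213)³ ≈ 9.72487e-09.
By linearity: E[X] = C(152, 3)·p³ ≈ 573800 · 9.72487e-09 ≈ 0.006.
Since α = 3/2 > 1, p = c/n^{3/2} = o(1/n) is below the triangle threshold p ~ 1/n. Asymptotically E[X] ~ (c³/6)·n^{3(1−α)} = (4³/6)·n^{-1.5} → 0, so by Markov's inequality G has no triangles w.h.p.

E[X] ≈ 0.006; in regime p = Θ(1/n^{3/2}) E[X] tends to 0 (below the triangle threshold p ~ 1/n).


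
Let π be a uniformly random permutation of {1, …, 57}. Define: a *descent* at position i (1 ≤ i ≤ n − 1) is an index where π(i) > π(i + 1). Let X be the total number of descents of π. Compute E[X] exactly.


Write X = Σ X_I over i = 1, …, 56, with X_I the indicator of one descent.
There are 56 indicators.
For each fixed i, the pair (π(i), π(i+1)) is a uniformly random ordered pair of distinct values from {1, …, 57}; by symmetry P[π(i) > π(i+1)] = 1/2.
By linearity: E[X] = 56 · (1/2) = (57 − 1) · (1/2) = 28 ≈ 28.000.

E[X] = 28 = 28.000.


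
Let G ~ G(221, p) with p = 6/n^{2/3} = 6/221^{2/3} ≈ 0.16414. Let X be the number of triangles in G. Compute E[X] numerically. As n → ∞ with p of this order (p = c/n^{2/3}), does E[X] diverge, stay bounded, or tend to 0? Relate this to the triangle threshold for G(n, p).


Number of potential triangles: C(221, 3) = 1774630.
Each occurs with probability p³ ≈ (0.16414)³ ≈ 4.4225139e-03.
By linearity: E[X] = C(221, 3)·p³ ≈ 1774630 · 4.4225139e-03 ≈ 7848.32579.
Since α = 2/3 < 1, p = c/n^{2/3} ≫ 1/n is above the triangle threshold p ~ 1/n. Asymptotically E[X] ~ (c³/6)·n^{3(1−α)} = (6³/6)·n^{1} → ∞; triangles are abundant w.h.p.

E[X] ≈ 7848.32579; in regime p = Θ(1/n^{2/3}) E[X] diverges (above the triangle threshold p ~ 1/n).


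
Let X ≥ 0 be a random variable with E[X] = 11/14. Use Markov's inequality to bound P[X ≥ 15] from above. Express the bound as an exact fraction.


μ = E[X] = 11/14, a = 15.
Markov: P[X ≥ 15] ≤ μ/a = (11/14)/15 = 11/210.
Numerically: ≈ 0.05238.
(Since a = 15 > μ = 0.78571, the bound 11/210 is < 1 and informative.)

P[X ≥ 15] ≤ 11/210 ≈ 0.05238.


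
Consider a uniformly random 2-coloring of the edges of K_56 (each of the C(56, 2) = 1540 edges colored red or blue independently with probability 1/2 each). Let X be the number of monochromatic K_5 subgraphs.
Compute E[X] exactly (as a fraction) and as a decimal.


Let X = Σ_S X_S over the C(56, 5) = 3819816 subsets S of size 5, where X_S = 1 if the K_5 on S is monochromatic.
For a fixed S, the K_5 on S has C(5, 2) = 10 edges. P[all 10 edges red] = (1/2)^10, and likewise for blue, so P[monochromatic] = 2·(1/2)^10 = 2^{1 − 10} = 1/512.
Summing: E[X] = C(56, 5) · 2^{1 − 10} = 3819816 · 1/512 = 477477/64.
Numerically: E[X] ≈ 7460.578125.

E[X] = C(56,5)·2^(1−C(5,2)) = 477477/64 ≈ 7460.578125.


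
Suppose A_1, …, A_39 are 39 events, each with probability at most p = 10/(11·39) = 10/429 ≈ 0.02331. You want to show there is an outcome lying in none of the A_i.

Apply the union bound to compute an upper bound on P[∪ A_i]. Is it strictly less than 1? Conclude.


Union bound: P[∪_{i=1}^{39} A_i] ≤ Σ_i P[A_i] ≤ 39·p = 39·(10/429) = 10/11.
Numerically: 10/11 ≈ 0.90909.
Is 10/11 < 1? YES.
Since P[∪ A_i] ≤ 10/11 < 1, the complement has P[∩ A_i^c] ≥ 1 − 10/11 = 1/11 > 0, so some outcome avoids every A_i.

39·p = 10/11 ≈ 0.90909; existence CERTIFIED by the union bound.


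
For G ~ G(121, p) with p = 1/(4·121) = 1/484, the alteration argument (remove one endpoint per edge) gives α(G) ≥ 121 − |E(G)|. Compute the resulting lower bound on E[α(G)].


E[|E(G)|] = C(121, 2)·p = 7260 · (1/484) = 15.
E[α(G)] ≥ n − E[|E(G)|] = 121 − 15 = 106.
Numerically: ≈ 106.00000.
(This is only a lower bound; the true E[α(G)] may be larger.)

E[α(G)] ≥ 106 ≈ 106.00000.


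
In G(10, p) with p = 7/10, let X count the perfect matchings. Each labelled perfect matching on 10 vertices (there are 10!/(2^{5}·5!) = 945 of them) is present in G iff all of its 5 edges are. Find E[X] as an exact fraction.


K_10 has 10!/(2^{5}·5!) = 945 labelled perfect matchings.
For each such perfect matching H, let X_H = 1 if all 5 edges of H are present in G. Then P[X_H = 1] = p^{5} = (7/10)^{5} = 16807/100000.
By linearity: E[X] = Σ_H E[X_H] = 945 · p^{5} = 945 · 16807/100000 = 3176523/20000.
Numerically: E[X] ≈ 158.8.

E[X] = 945 · (7/10)^{5} = 3176523/20000 ≈ 158.8.


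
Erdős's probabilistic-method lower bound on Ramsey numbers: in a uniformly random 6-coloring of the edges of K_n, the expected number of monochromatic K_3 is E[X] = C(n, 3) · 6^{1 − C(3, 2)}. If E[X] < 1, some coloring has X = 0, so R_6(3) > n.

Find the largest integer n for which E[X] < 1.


We need C(n, 3) · 6^{1 − 3} < 1, i.e. C(n, 3) < 6^{3 − 1} = 36.
Check values of n near the boundary:
  n = 6: C(6, 3) = 20; 20 < 36? YES
  n = 7: C(7, 3) = 35; 35 < 36? YES
  n = 8: C(8, 3) = 56; 56 < 36? NO
  n = 9: C(9, 3) = 84; 84 < 36? NO
The largest n with C(n, 3) < 36 is n = 7 (where E[X] = 35/36 ≈ 0.972222). Hence R_6(3) > 7, i.e. R_6(3) ≥ 8.

Largest n = 7; hence R_6(3) > 7.


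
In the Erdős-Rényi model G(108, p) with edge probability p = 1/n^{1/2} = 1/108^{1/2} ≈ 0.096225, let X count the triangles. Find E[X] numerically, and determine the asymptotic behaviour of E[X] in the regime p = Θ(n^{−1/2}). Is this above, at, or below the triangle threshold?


Number of potential triangles: C(108, 3) = 204156.
Each occurs with probability p³ ≈ (0.096225)³ ≈ 8.9097264e-04.
By linearity: E[X] = C(108, 3)·p³ ≈ 204156 · 8.9097264e-04 ≈ 181.89741.
Since α = 1/2 < 1, p = c/n^{1/2} ≫ 1/n is above the triangle threshold p ~ 1/n. Asymptotically E[X] ~ (c³/6)·n^{3(1−α)} = (1³/6)·n^{1.5} → ∞; triangles are abundant w.h.p.

E[X] ≈ 181.89741; in regime p = Θ(1/n^{1/2}) E[X] diverges (above the triangle threshold p ~ 1/n).


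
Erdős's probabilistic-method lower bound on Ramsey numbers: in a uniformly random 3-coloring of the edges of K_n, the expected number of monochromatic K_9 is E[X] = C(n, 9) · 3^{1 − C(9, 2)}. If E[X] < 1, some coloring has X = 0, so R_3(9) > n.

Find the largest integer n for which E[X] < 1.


We need C(n, 9) · 3^{1 − 36} < 1, i.e. C(n, 9) < 3^{36 − 1} = 50031545098999707.
Check values of n near the boundary:
  n = 298: C(298, 9) = 45207677551849890; 45207677551849890 < 50031545098999707? YES
  n = 299: C(299, 9) = 46610674441390059; 46610674441390059 < 50031545098999707? YES
  n = 300: C(300, 9) = 48052241692154700; 48052241692154700 < 50031545098999707? YES
  n = 301: C(301, 9) = 49533303936090975; 49533303936090975 < 50031545098999707? YES
  n = 302: C(302, 9) = 51054804739588650; 51054804739588650 < 50031545098999707? NO
  n = 303: C(303, 9) = 52617706925494425; 52617706925494425 < 50031545098999707? NO
  n = 304: C(304, 9) = 54222992899492560; 54222992899492560 < 50031545098999707? NO
The largest n with C(n, 9) < 50031545098999707 is n = 301 (where E[X] = 16511101312030325/16677181699666569 ≈ 0.9900415). Hence R_3(9) > 301, i.e. R_3(9) ≥ 302.

Largest n = 301; hence R_3(9) > 301.


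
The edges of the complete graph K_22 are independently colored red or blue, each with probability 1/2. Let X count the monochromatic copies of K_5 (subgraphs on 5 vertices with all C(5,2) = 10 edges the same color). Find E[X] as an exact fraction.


Let X = Σ_S X_S over the C(22, 5) = 26334 subsets S of size 5, where X_S = 1 if the K_5 on S is monochromatic.
For a fixed S, the K_5 on S has C(5, 2) = 10 edges. P[all 10 edges red] = (1/2)^10, and likewise for blue, so P[monochromatic] = 2·(1/2)^10 = 2^{1 − 10} = 1/512.
By linearity of expectation: E[X] = C(22, 5) · 2^{1 − 10} = 26334 · 1/512 = 13167/256.
Numerically: E[X] ≈ 51.434.

E[X] = C(22,5)·2^(1−C(5,2)) = 13167/256 ≈ 51.434.


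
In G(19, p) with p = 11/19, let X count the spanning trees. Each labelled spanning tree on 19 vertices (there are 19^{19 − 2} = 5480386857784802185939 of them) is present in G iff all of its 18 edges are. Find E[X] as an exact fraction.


K_19 has 19^{19 − 2} = 5480386857784802185939 labelled spanning trees.
For each such spanning tree H, let X_H = 1 if all 18 edges of H are present in G. Then P[X_H = 1] = p^{18} = (11/19)^{18} = 5559917313492231481/104127350297911241532841.
By linearity: E[X] = Σ_H E[X_H] = 5480386857784802185939 · p^{18} = 5480386857784802185939 · 5559917313492231481/104127350297911241532841 = 5559917313492231481/19.
Numerically: E[X] ≈ 2.92627e+17.

E[X] = 5480386857784802185939 · (11/19)^{18} = 5559917313492231481/19 ≈ 2.92627e+17.


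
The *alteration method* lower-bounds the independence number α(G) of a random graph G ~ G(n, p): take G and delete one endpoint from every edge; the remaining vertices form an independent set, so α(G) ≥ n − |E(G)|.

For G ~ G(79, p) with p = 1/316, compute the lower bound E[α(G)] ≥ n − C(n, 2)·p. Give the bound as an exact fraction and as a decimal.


E[|E(G)|] = C(79, 2)·p = 3081 · (1/316) = 39/4.
E[α(G)] ≥ n − E[|E(G)|] = 79 − 39/4 = 277/4.
Numerically: ≈ 69.250000.
(This is only a lower bound; the true E[α(G)] may be larger.)

E[α(G)] ≥ 277/4 ≈ 69.250000.


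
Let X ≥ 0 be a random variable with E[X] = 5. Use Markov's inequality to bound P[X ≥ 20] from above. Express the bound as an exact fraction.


μ = E[X] = 5, a = 20.
Markov: P[X ≥ 20] ≤ μ/a = (5)/20 = 1/4.
Numerically: ≈ 0.250.
(Since a = 20 > μ = 5.000, the bound 1/4 is < 1 and informative.)

P[X ≥ 20] ≤ 1/4 ≈ 0.250.


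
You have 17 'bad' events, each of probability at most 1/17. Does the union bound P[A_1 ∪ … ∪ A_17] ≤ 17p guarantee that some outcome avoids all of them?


Union bound: P[∪_{i=1}^{17} A_i] ≤ Σ_i P[A_i] ≤ 17·p = 17·(1/17) = 1.
Numerically: 1 ≈ 1.00000.
Is 1 < 1? NO.
Since the bound 1 is ≥ 1, the union bound is uninformative here; it does NOT by itself certify existence.

17·p = 1 ≈ 1.00000; existence NOT certified by the union bound.


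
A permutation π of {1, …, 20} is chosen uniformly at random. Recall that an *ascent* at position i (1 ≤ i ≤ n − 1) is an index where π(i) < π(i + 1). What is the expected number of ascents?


Write X = Σ X_I over i = 1, …, 19, with X_I the indicator of one ascent.
There are 19 indicators.
For each fixed i, the pair (π(i), π(i+1)) is a uniformly random ordered pair of distinct values from {1, …, 20}; by symmetry P[π(i) < π(i+1)] = 1/2.
By linearity: E[X] = 19 · (1/2) = (20 − 1) · (1/2) = 19/2 ≈ 9.500.

E[X] = 19/2 = 9.500.


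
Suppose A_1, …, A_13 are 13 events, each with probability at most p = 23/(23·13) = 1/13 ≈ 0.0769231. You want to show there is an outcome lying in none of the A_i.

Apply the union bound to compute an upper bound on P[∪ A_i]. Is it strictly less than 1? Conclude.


Union bound: P[∪_{i=1}^{13} A_i] ≤ Σ_i P[A_i] ≤ 13·p = 13·(1/13) = 1.
Numerically: 1 ≈ 1.0000000.
Is 1 < 1? NO.
Since the bound 1 is ≥ 1, the union bound is uninformative here; it does NOT by itself certify existence.

13·p = 1 ≈ 1.0000000; existence NOT certified by the union bound.


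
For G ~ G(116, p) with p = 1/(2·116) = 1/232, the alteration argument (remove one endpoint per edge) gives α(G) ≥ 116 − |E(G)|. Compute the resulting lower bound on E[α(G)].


E[|E(G)|] = C(116, 2)·p = 6670 · (1/232) = 115/4.
E[α(G)] ≥ n − E[|E(G)|] = 116 − 115/4 = 349/4.
Numerically: ≈ 87.25000.
(This is only a lower bound; the true E[α(G)] may be larger.)

E[α(G)] ≥ 349/4 ≈ 87.25000.


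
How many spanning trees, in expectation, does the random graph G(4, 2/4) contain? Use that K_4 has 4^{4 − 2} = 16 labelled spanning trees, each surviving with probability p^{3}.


K_4 has 4^{4 − 2} = 16 labelled spanning trees.
For each such spanning tree H, let X_H = 1 if all 3 edges of H are present in G. Then P[X_H = 1] = p^{3} = (1/2)^{3} = 1/8.
Summing the indicators: E[X] = Σ_H E[X_H] = 16 · p^{3} = 16 · 1/8 = 2.
Numerically: E[X] ≈ 2.

E[X] = 16 · (1/2)^{3} = 2 ≈ 2.


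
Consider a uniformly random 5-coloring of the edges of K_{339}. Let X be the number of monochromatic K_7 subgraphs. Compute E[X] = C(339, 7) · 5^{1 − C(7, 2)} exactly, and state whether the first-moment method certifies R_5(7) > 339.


E[X] = C(339, 7) · 5^{1 − 21} = 95915887062372 · 5^{−20} = 95915887062372/95367431640625.
As a reduced fraction: E[X] = 95915887062372/95367431640625 ≈ 1.0058.
Is E[X] < 1? NO.
Since E[X] ≥ 1, the first-moment bound is inconclusive at n = 339; it does NOT by itself certify R_5(7) > 339.

E[X] = 95915887062372/95367431640625 ≈ 1.0058; E[X] ≥ 1; first-moment method inconclusive here.


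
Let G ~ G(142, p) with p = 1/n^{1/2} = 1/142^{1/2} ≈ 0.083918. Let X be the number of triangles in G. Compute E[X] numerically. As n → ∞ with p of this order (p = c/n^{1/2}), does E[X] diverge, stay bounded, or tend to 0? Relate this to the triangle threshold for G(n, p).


Number of potential triangles: C(142, 3) = 467180.
Each occurs with probability p³ ≈ (0.083918)³ ≈ 5.9097279e-04.
By linearity: E[X] = C(142, 3)·p³ ≈ 467180 · 5.9097279e-04 ≈ 276.09067.
Since α = 1/2 < 1, p = c/n^{1/2} ≫ 1/n is above the triangle threshold p ~ 1/n. Asymptotically E[X] ~ (c³/6)·n^{3(1−α)} = (1³/6)·n^{1.5} → ∞; triangles are abundant w.h.p.

E[X] ≈ 276.09067; in regime p = Θ(1/n^{1/2}) E[X] diverges (above the triangle threshold p ~ 1/n).


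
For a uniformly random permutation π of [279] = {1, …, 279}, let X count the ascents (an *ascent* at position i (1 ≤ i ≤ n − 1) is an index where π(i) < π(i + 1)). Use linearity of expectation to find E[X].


Write X = Σ X_I over i = 1, …, 278, with X_I the indicator of one ascent.
There are 278 indicators.
For each fixed i, the pair (π(i), π(i+1)) is a uniformly random ordered pair of distinct values from {1, …, 279}; by symmetry P[π(i) < π(i+1)] = 1/2.
By linearity: E[X] = 278 · (1/2) = (279 − 1) · (1/2) = 139 ≈ 139.000000.

E[X] = 139 = 139.000000.


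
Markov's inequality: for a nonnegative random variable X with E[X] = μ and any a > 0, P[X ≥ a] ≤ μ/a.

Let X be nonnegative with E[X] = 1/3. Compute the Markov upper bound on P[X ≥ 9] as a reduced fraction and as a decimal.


μ = E[X] = 1/3, a = 9.
Markov: P[X ≥ 9] ≤ μ/a = (1/3)/9 = 1/27.
Numerically: ≈ 0.037037.
(Since a = 9 > μ = 0.333333, the bound 1/27 is < 1 and informative.)

P[X ≥ 9] ≤ 1/27 ≈ 0.037037.


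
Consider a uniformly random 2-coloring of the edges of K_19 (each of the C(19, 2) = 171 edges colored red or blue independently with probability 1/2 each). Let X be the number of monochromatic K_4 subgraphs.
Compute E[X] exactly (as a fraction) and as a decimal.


Let X = Σ_S X_S over the C(19, 4) = 3876 subsets S of size 4, where X_S = 1 if the K_4 on S is monochromatic.
For a fixed S, the K_4 on S has C(4, 2) = 6 edges. P[all 6 edges red] = (1/2)^6, and likewise for blue, so P[monochromatic] = 2·(1/2)^6 = 2^{1 − 6} = 1/32.
By linearity: E[X] = C(19, 4) · 2^{1 − 6} = 3876 · 1/32 = 969/8.
Numerically: E[X] ≈ 121.12500.

E[X] = C(19,4)·2^(1−C(4,2)) = 969/8 ≈ 121.12500.


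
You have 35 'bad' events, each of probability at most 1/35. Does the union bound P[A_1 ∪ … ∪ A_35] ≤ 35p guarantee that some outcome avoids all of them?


Union bound: P[∪_{i=1}^{35} A_i] ≤ Σ_i P[A_i] ≤ 35·p = 35·(1/35) = 1.
Numerically: 1 ≈ 1.000.
Is 1 < 1? NO.
Since the bound 1 is ≥ 1, the union bound is uninformative here; it does NOT by itself certify existence.

35·p = 1 ≈ 1.000; existence NOT certified by the union bound.


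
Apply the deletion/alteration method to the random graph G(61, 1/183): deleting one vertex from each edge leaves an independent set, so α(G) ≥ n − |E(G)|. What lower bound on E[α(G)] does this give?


E[|E(G)|] = C(61, 2)·p = 1830 · (1/183) = 10.
E[α(G)] ≥ n − E[|E(G)|] = 61 − 10 = 51.
Numerically: ≈ 51.00000.
(This is only a lower bound; the true E[α(G)] may be larger.)

E[α(G)] ≥ 51 ≈ 51.00000.


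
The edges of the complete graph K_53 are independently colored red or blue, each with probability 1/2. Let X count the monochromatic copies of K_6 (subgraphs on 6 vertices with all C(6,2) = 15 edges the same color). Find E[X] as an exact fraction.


Let X = Σ_S X_S over the C(53, 6) = 22957480 subsets S of size 6, where X_S = 1 if the K_6 on S is monochromatic.
For a fixed S, the K_6 on S has C(6, 2) = 15 edges. P[all 15 edges red] = (1/2)^15, and likewise for blue, so P[monochromatic] = 2·(1/2)^15 = 2^{1 − 15} = 1/16384.
By linearity of expectation: E[X] = C(53, 6) · 2^{1 − 15} = 22957480 · 1/16384 = 2869685/2048.
Numerically: E[X] ≈ 1401.213.

E[X] = C(53,6)·2^(1−C(6,2)) = 2869685/2048 ≈ 1401.213.


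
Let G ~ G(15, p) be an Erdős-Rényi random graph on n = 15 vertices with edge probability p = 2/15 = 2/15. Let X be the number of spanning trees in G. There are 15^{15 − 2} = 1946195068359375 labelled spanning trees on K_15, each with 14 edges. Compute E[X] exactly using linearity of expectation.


K_15 has 15^{15 − 2} = 1946195068359375 labelled spanning trees.
For each such spanning tree H, let X_H = 1 if all 14 edges of H are present in G. Then P[X_H = 1] = p^{14} = (2/15)^{14} = 16384/29192926025390625.
By linearity: E[X] = Σ_H E[X_H] = 1946195068359375 · p^{14} = 1946195068359375 · 16384/29192926025390625 = 16384/15.
Numerically: E[X] ≈ 1092.3.

E[X] = 1946195068359375 · (2/15)^{14} = 16384/15 ≈ 1092.3.


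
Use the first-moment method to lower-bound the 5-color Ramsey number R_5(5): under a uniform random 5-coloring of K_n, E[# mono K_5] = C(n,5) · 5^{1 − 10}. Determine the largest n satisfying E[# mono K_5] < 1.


We need C(n, 5) · 5^{1 − 10} < 1, i.e. C(n, 5) < 5^{10 − 1} = 1953125.
Check values of n near the boundary:
  n = 43: C(43, 5) = 962598; 962598 < 1953125? YES
  n = 44: C(44, 5) = 1086008; 1086008 < 1953125? YES
  n = 45: C(45, 5) = 1221759; 1221759 < 1953125? YES
  n = 46: C(46, 5) = 1370754; 1370754 < 1953125? YES
  n = 47: C(47, 5) = 1533939; 1533939 < 1953125? YES
  n = 48: C(48, 5) = 1712304; 1712304 < 1953125? YES
  n = 49: C(49, 5) = 1906884; 1906884 < 1953125? YES
  n = 50: C(50, 5) = 2118760; 2118760 < 1953125? NO
The largest n with C(n, 5) < 1953125 is n = 49 (where E[X] = 1906884/1953125 ≈ 0.9763246). Hence R_5(5) > 49, i.e. R_5(5) ≥ 50.

Largest n = 49; hence R_5(5) > 49.


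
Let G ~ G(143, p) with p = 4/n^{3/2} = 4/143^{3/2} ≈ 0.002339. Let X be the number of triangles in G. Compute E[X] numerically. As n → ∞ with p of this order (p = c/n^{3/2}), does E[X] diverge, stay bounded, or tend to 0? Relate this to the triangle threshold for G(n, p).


Number of potential triangles: C(143, 3) = 477191.
Each occurs with probability p³ ≈ (0.002339)³ ≈ 1.279876e-08.
By linearity: E[X] = C(143, 3)·p³ ≈ 477191 · 1.279876e-08 ≈ 0.0061.
Since α = 3/2 > 1, p = c/n^{3/2} = o(1/n) is below the triangle threshold p ~ 1/n. Asymptotically E[X] ~ (c³/6)·n^{3(1−α)} = (4³/6)·n^{-1.5} → 0, so by Markov's inequality G has no triangles w.h.p.

E[X] ≈ 0.0061; in regime p = Θ(1/n^{3/2}) E[X] tends to 0 (below the triangle threshold p ~ 1/n).


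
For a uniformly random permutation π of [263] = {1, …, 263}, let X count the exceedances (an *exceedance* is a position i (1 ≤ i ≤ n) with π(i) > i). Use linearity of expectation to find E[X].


Write X = Σ_{i=1}^{263} X_i, where X_i = 1_{π(i) > i}.
For each fixed i, π(i) is uniform over {1, …, 263} (marginal of a uniform permutation), so P[π(i) > i] = (n − i)/n. Summing: Σ_{i=1}^{263} (n − i)/n = (0 + 1 + … + 262)/263 = 263(263 − 1)/(2·263) = (263 − 1)/2.
Hence E[X] = Σ_{i=1}^{263} (263 − i)/263 = 131 ≈ 131.0000.

E[X] = 131 = 131.0000.


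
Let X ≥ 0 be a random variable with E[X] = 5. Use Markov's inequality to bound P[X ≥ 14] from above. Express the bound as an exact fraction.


μ = E[X] = 5, a = 14.
Markov: P[X ≥ 14] ≤ μ/a = (5)/14 = 5/14.
Numerically: ≈ 0.35714.
(Since a = 14 > μ = 5.00000, the bound 5/14 is < 1 and informative.)

P[X ≥ 14] ≤ 5/14 ≈ 0.35714.


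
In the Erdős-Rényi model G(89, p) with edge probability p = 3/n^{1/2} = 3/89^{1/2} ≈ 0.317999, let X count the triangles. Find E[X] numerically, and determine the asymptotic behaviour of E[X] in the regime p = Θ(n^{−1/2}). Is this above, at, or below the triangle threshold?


Number of potential triangles: C(89, 3) = 113564.
Each occurs with probability p³ ≈ (0.317999)³ ≈ 3.21572391e-02.
By linearity: E[X] = C(89, 3)·p³ ≈ 113564 · 3.21572391e-02 ≈ 3651.904696.
Since α = 1/2 < 1, p = c/n^{1/2} ≫ 1/n is above the triangle threshold p ~ 1/n. Asymptotically E[X] ~ (c³/6)·n^{3(1−α)} = (3³/6)·n^{1.5} → ∞; triangles are abundant w.h.p.

E[X] ≈ 3651.904696; in regime p = Θ(1/n^{1/2}) E[X] diverges (above the triangle threshold p ~ 1/n).


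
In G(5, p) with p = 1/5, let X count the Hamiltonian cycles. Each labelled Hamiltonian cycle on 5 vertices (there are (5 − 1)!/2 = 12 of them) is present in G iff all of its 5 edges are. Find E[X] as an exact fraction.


K_5 has (5 − 1)!/2 = 12 labelled Hamiltonian cycles.
For each such Hamiltonian cycle H, let X_H = 1 if all 5 edges of H are present in G. Then P[X_H = 1] = p^{5} = (1/5)^{5} = 1/3125.
By linearity: E[X] = Σ_H E[X_H] = 12 · p^{5} = 12 · 1/3125 = 12/3125.
Numerically: E[X] ≈ 0.00384.

E[X] = 12 · (1/5)^{5} = 12/3125 ≈ 0.00384.


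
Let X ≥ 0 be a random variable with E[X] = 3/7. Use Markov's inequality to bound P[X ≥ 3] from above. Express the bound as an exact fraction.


μ = E[X] = 3/7, a = 3.
Markov: P[X ≥ 3] ≤ μ/a = (3/7)/3 = 1/7.
Numerically: ≈ 0.142857.
(Since a = 3 > μ = 0.428571, the bound 1/7 is < 1 and informative.)

P[X ≥ 3] ≤ 1/7 ≈ 0.142857.


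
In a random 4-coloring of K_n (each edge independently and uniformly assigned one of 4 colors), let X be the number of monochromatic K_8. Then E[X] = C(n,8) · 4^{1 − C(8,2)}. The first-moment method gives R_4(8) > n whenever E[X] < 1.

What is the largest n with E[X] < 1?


We need C(n, 8) · 4^{1 − 28} < 1, i.e. C(n, 8) < 4^{28 − 1} = 18014398509481984.
Check values of n near the boundary:
  n = 406: C(406, 8) = 17082453897995850; 17082453897995850 < 18014398509481984? YES
  n = 407: C(407, 8) = 17424959239309050; 17424959239309050 < 18014398509481984? YES
  n = 408: C(408, 8) = 17773458424095231; 17773458424095231 < 18014398509481984? YES
  n = 409: C(409, 8) = 18128041135797879; 18128041135797879 < 18014398509481984? NO
The largest n with C(n, 8) < 18014398509481984 is n = 408 (where E[X] = 17773458424095231/18014398509481984 ≈ 0.9866). Hence R_4(8) > 408, i.e. R_4(8) ≥ 409.

Largest n = 408; hence R_4(8) > 408.
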